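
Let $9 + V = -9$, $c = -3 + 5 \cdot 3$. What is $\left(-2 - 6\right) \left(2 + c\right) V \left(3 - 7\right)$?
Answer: $-8064$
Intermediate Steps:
$c = 12$ ($c = -3 + 15 = 12$)
$V = -18$ ($V = -9 - 9 = -18$)
$\left(-2 - 6\right) \left(2 + c\right) V \left(3 - 7\right) = \left(-2 - 6\right) \left(2 + 12\right) \left(-18\right) \left(3 - 7\right) = \left(-8\right) 14 \left(-18\right) \left(-4\right) = \left(-112\right) \left(-18\right) \left(-4\right) = 2016 \left(-4\right) = -8064$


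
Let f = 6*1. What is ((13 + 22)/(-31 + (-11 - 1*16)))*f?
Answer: -105/29 ≈ -3.6207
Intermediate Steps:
f = 6
((13 + 22)/(-31 + (-11 - 1*16)))*f = ((13 + 22)/(-31 + (-11 - 1*16)))*6 = (35/(-31 + (-11 - 16)))*6 = (35/(-31 - 27))*6 = (35/(-58))*6 = (35*(-1/58))*6 = -35/58*6 = -105/29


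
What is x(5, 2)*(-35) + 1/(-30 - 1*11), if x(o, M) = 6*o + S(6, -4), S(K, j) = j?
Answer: -37311/41 ≈ -910.02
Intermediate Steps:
x(o, M) = -4 + 6*o (x(o, M) = 6*o - 4 = -4 + 6*o)
x(5, 2)*(-35) + 1/(-30 - 1*11) = (-4 + 6*5)*(-35) + 1/(-30 - 1*11) = (-4 + 30)*(-35) + 1/(-30 - 11) = 26*(-35) + 1/(-41) = -910 - 1/41 = -37311/41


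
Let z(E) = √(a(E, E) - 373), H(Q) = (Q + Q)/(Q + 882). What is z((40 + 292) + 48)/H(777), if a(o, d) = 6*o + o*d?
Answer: 79*√146307/74 ≈ 408.35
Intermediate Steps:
a(o, d) = 6*o + d*o
H(Q) = 2*Q/(882 + Q) (H(Q) = (2*Q)/(882 + Q) = 2*Q/(882 + Q))
z(E) = √(-373 + E*(6 + E)) (z(E) = √(E*(6 + E) - 373) = √(-373 + E*(6 + E)))
z((40 + 292) + 48)/H(777) = √(-373 + ((40 + 292) + 48)*(6 + ((40 + 292) + 48)))/((2*777/(882 + 777))) = √(-373 + (332 + 48)*(6 + (332 + 48)))/((2*777/1659)) = √(-373 + 380*(6 + 380))/((2*777*(1/1659))) = √(-373 + 380*386)/(74/79) = √(-373 + 146680)*(79/74) = √146307*(79/74) = 79*√146307/74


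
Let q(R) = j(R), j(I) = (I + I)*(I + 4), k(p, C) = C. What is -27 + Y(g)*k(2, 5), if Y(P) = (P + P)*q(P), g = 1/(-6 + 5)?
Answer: 33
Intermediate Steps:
g = -1 (g = 1/(-1) = -1)
j(I) = 2*I*(4 + I) (j(I) = (2*I)*(4 + I) = 2*I*(4 + I))
q(R) = 2*R*(4 + R)
Y(P) = 4*P**2*(4 + P) (Y(P) = (P + P)*(2*P*(4 + P)) = (2*P)*(2*P*(4 + P)) = 4*P**2*(4 + P))
-27 + Y(g)*k(2, 5) = -27 + (4*(-1)**2*(4 - 1))*5 = -27 + (4*1*3)*5 = -27 + 12*5 = -27 + 60 = 33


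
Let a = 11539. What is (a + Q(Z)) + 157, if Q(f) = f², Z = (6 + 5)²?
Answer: 26337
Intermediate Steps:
Z = 121 (Z = 11² = 121)
(a + Q(Z)) + 157 = (11539 + 121²) + 157 = (11539 + 14641) + 157 = 26180 + 157 = 26337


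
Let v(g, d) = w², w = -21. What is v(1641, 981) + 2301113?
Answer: 2301554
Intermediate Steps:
v(g, d) = 441 (v(g, d) = (-21)² = 441)
v(1641, 981) + 2301113 = 441 + 2301113 = 2301554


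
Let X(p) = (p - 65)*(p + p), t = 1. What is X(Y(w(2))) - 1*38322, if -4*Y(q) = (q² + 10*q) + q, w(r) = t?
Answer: -37914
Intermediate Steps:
w(r) = 1
Y(q) = -11*q/4 - q²/4 (Y(q) = -((q² + 10*q) + q)/4 = -(q² + 11*q)/4 = -11*q/4 - q²/4)
X(p) = 2*p*(-65 + p) (X(p) = (-65 + p)*(2*p) = 2*p*(-65 + p))
X(Y(w(2))) - 1*38322 = 2*(-¼*1*(11 + 1))*(-65 - ¼*1*(11 + 1)) - 1*38322 = 2*(-¼*1*12)*(-65 - ¼*1*12) - 38322 = 2*(-3)*(-65 - 3) - 38322 = 2*(-3)*(-68) - 38322 = 408 - 38322 = -37914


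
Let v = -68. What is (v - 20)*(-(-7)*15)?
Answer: -9240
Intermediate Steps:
(v - 20)*(-(-7)*15) = (-68 - 20)*(-(-7)*15) = -(-88)*(-105) = -88*105 = -9240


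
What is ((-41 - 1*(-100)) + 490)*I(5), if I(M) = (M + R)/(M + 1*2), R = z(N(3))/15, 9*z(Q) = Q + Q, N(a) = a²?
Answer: 2013/5 ≈ 402.60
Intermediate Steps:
z(Q) = 2*Q/9 (z(Q) = (Q + Q)/9 = (2*Q)/9 = 2*Q/9)
R = 2/15 (R = ((2/9)*3²)/15 = ((2/9)*9)*(1/15) = 2*(1/15) = 2/15 ≈ 0.13333)
I(M) = (2/15 + M)/(2 + M) (I(M) = (M + 2/15)/(M + 1*2) = (2/15 + M)/(M + 2) = (2/15 + M)/(2 + M))
((-41 - 1*(-100)) + 490)*I(5) = ((-41 - 1*(-100)) + 490)*((2/15 + 5)/(2 + 5)) = ((-41 + 100) + 490)*((77/15)/7) = (59 + 490)*((⅐)*(77/15)) = 549*(11/15) = 2013/5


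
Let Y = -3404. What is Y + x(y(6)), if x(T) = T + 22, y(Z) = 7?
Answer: -3375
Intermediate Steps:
x(T) = 22 + T
Y + x(y(6)) = -3404 + (22 + 7) = -3404 + 29 = -3375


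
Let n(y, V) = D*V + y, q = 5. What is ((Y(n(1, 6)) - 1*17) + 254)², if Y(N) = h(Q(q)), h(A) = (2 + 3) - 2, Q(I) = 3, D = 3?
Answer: 57600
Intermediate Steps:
h(A) = 3 (h(A) = 5 - 2 = 3)
n(y, V) = y + 3*V (n(y, V) = 3*V + y = y + 3*V)
Y(N) = 3
((Y(n(1, 6)) - 1*17) + 254)² = ((3 - 1*17) + 254)² = ((3 - 17) + 254)² = (-14 + 254)² = 240² = 57600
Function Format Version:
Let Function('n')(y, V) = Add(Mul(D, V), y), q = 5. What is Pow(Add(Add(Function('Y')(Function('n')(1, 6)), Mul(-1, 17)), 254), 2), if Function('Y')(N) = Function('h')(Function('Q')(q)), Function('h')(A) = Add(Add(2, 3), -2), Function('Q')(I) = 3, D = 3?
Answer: 57600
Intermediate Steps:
Function('h')(A) = 3 (Function('h')(A) = Add(5, -2) = 3)
Function('n')(y, V) = Add(y, Mul(3, V)) (Function('n')(y, V) = Add(Mul(3, V), y) = Add(y, Mul(3, V)))
Function('Y')(N) = 3
Pow(Add(Add(Function('Y')(Function('n')(1, 6)), Mul(-1, 17)), 254), 2) = Pow(Add(Add(3, Mul(-1, 17)), 254), 2) = Pow(Add(Add(3, -17), 254), 2) = Pow(Add(-14, 254), 2) = Pow(240, 2) = 57600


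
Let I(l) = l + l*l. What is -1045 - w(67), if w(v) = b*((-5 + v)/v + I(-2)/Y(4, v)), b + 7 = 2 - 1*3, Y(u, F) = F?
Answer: -69503/67 ≈ -1037.4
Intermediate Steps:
I(l) = l + l²
b = -8 (b = -7 + (2 - 1*3) = -7 + (2 - 3) = -7 - 1 = -8)
w(v) = -16/v - 8*(-5 + v)/v (w(v) = -8*((-5 + v)/v + (-2*(1 - 2))/v) = -8*((-5 + v)/v + (-2*(-1))/v) = -8*((-5 + v)/v + 2/v) = -8*(2/v + (-5 + v)/v) = -16/v - 8*(-5 + v)/v)
-1045 - w(67) = -1045 - (-8 + 24/67) = -1045 - 1*(-512/67) = -1045 + 512/67 = -69503/67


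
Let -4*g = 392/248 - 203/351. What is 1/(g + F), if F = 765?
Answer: 21762/16642477 ≈ 0.0013076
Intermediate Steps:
g = -5453/21762 (g = -(392/248 - 203/351)/4 = -(392*(1/248) - 203*1/351)/4 = -(49/31 - 203/351)/4 = -¼*10906/10881 = -5453/21762 ≈ -0.25057)
1/(g + F) = 1/(-5453/21762 + 765) = 1/(16642477/21762) = 21762/16642477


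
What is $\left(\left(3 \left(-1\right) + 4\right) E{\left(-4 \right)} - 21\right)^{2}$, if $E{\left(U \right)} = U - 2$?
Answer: $729$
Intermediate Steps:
$E{\left(U \right)} = -2 + U$
$\left(\left(3 \left(-1\right) + 4\right) E{\left(-4 \right)} - 21\right)^{2} = \left(\left(3 \left(-1\right) + 4\right) \left(-2 - 4\right) - 21\right)^{2} = \left(\left(-3 + 4\right) \left(-6\right) - 21\right)^{2} = \left(1 \left(-6\right) - 21\right)^{2} = \left(-6 - 21\right)^{2} = \left(-27\right)^{2} = 729$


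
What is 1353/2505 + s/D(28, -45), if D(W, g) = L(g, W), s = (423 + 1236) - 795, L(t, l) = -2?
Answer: -360269/835 ≈ -431.46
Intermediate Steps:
s = 864 (s = 1659 - 795 = 864)
D(W, g) = -2
1353/2505 + s/D(28, -45) = 1353/2505 + 864/(-2) = 1353*(1/2505) + 864*(-½) = 451/835 - 432 = -360269/835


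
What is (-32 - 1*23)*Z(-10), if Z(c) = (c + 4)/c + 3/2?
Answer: -231/2 ≈ -115.50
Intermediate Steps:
Z(c) = 3/2 + (4 + c)/c (Z(c) = (4 + c)/c + 3*(½) = (4 + c)/c + 3/2 = 3/2 + (4 + c)/c)
(-32 - 1*23)*Z(-10) = (-32 - 1*23)*(5/2 + 4/(-10)) = (-32 - 23)*(5/2 + 4*(-⅒)) = -55*(5/2 - ⅖) = -55*21/10 = -231/2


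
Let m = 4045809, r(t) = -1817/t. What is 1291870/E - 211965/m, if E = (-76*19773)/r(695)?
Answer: 309182052091907/140849427042558 ≈ 2.1951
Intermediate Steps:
E = 1044409860/1817 (E = (-76*19773)/((-1817/695)) = -1502748/((-1817*1/695)) = -1502748/(-1817/695) = -1502748*(-695/1817) = 1044409860/1817 ≈ 5.7480e+5)
1291870/E - 211965/m = 1291870/(1044409860/1817) - 211965/4045809 = 1291870*(1817/1044409860) - 211965*1/4045809 = 234732779/104440986 - 70655/1348603 = 309182052091907/140849427042558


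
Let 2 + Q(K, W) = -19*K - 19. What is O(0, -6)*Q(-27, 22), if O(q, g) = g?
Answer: -2952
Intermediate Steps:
Q(K, W) = -21 - 19*K (Q(K, W) = -2 + (-19*K - 19) = -2 + (-19 - 19*K) = -21 - 19*K)
O(0, -6)*Q(-27, 22) = -6*(-21 - 19*(-27)) = -6*(-21 + 513) = -6*492 = -2952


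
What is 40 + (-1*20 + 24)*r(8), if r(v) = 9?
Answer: 76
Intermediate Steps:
40 + (-1*20 + 24)*r(8) = 40 + (-1*20 + 24)*9 = 40 + (-20 + 24)*9 = 40 + 4*9 = 40 + 36 = 76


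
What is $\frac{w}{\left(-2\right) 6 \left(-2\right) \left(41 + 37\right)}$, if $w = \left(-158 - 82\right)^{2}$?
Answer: $\frac{400}{13} \approx 30.769$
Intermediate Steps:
$w = 57600$ ($w = \left(-240\right)^{2} = 57600$)
$\frac{w}{\left(-2\right) 6 \left(-2\right) \left(41 + 37\right)} = \frac{57600}{\left(-2\right) 6 \left(-2\right) \left(41 + 37\right)} = \frac{57600}{\left(-12\right) \left(-2\right) 78} = \frac{57600}{24 \cdot 78} = \frac{57600}{1872} = 57600 \cdot \frac{1}{1872} = \frac{400}{13}$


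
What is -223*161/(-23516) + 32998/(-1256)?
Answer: -45680425/1846006 ≈ -24.746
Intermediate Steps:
-223*161/(-23516) + 32998/(-1256) = -35903*(-1/23516) + 32998*(-1/1256) = 35903/23516 - 16499/628 = -45680425/1846006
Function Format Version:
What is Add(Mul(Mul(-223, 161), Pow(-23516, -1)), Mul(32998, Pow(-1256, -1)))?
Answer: Rational(-45680425, 1846006) ≈ -24.746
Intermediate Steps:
Add(Mul(Mul(-223, 161), Pow(-23516, -1)), Mul(32998, Pow(-1256, -1))) = Add(Mul(-35903, Rational(-1, 23516)), Mul(32998, Rational(-1, 1256))) = Add(Rational(35903, 23516), Rational(-16499, 628)) = Rational(-45680425, 1846006)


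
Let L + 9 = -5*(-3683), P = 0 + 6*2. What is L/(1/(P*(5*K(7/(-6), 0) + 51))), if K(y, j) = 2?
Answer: 13473192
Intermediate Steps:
P = 12 (P = 0 + 12 = 12)
L = 18406 (L = -9 - 5*(-3683) = -9 + 18415 = 18406)
L/(1/(P*(5*K(7/(-6), 0) + 51))) = 18406/(1/(12*(5*2 + 51))) = 18406/(1/(12*(10 + 51))) = 18406/(1/(12*61)) = 18406/(1/732) = 18406*732 = 13473192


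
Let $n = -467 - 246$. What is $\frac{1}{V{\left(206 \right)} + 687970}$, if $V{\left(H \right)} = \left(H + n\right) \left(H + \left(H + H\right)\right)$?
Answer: $\frac{1}{374644} \approx 2.6692 \cdot 10^{-6}$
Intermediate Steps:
$n = -713$
$V{\left(H \right)} = 3 H \left(-713 + H\right)$ ($V{\left(H \right)} = \left(H - 713\right) \left(H + \left(H + H\right)\right) = \left(-713 + H\right) \left(H + 2 H\right) = \left(-713 + H\right) 3 H = 3 H \left(-713 + H\right)$)
$\frac{1}{V{\left(206 \right)} + 687970} = \frac{1}{3 \cdot 206 \left(-713 + 206\right) + 687970} = \frac{1}{3 \cdot 206 \left(-507\right) + 687970} = \frac{1}{-313326 + 687970} = \frac{1}{374644}$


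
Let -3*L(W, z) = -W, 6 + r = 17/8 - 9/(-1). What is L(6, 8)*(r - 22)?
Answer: -135/4 ≈ -33.750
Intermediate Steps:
r = 41/8 (r = -6 + (17/8 - 9/(-1)) = -6 + (17*(⅛) - 9*(-1)) = -6 + (17/8 + 9) = -6 + 89/8 = 41/8 ≈ 5.1250)
L(W, z) = W/3 (L(W, z) = -(-1)*W/3 = W/3)
L(6, 8)*(r - 22) = ((⅓)*6)*(41/8 - 22) = 2*(-135/8) = -135/4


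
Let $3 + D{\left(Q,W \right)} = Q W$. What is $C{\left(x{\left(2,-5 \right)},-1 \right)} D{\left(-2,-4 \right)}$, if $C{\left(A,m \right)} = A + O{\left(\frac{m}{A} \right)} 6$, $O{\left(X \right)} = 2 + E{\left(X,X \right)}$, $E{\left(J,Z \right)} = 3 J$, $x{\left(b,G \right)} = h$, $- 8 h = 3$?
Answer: $\frac{2385}{8} \approx 298.13$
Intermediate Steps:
$h = - \frac{3}{8}$ ($h = \left(- \frac{1}{8}\right) 3 = - \frac{3}{8} \approx -0.375$)
$x{\left(b,G \right)} = - \frac{3}{8}$
$D{\left(Q,W \right)} = -3 + Q W$
$O{\left(X \right)} = 2 + 3 X$
$C{\left(A,m \right)} = 12 + A + \frac{18 m}{A}$ ($C{\left(A,m \right)} = A + \left(2 + 3 \frac{m}{A}\right) 6 = A + \left(2 + \frac{3 m}{A}\right) 6 = A + \left(12 + \frac{18 m}{A}\right) = 12 + A + \frac{18 m}{A}$)
$C{\left(x{\left(2,-5 \right)},-1 \right)} D{\left(-2,-4 \right)} = \left(12 - \frac{3}{8} + 18 \left(-1\right) \frac{1}{- \frac{3}{8}}\right) \left(-3 - -8\right) = \left(12 - \frac{3}{8} + 18 \left(-1\right) \left(- \frac{8}{3}\right)\right) \left(-3 + 8\right) = \left(12 - \frac{3}{8} + 48\right) 5 = \frac{477}{8} \cdot 5 = \frac{2385}{8}$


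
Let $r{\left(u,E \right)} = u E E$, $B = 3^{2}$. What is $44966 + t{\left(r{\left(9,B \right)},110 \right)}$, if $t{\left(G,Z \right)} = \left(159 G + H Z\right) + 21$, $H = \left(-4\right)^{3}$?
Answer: $153858$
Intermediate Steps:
$B = 9$
$r{\left(u,E \right)} = u E^{2}$ ($r{\left(u,E \right)} = E u E = u E^{2}$)
$H = -64$
$t{\left(G,Z \right)} = 21 - 64 Z + 159 G$ ($t{\left(G,Z \right)} = \left(159 G - 64 Z\right) + 21 = \left(- 64 Z + 159 G\right) + 21 = 21 - 64 Z + 159 G$)
$44966 + t{\left(r{\left(9,B \right)},110 \right)} = 44966 + \left(21 - 7040 + 159 \cdot 9 \cdot 9^{2}\right) = 44966 + \left(21 - 7040 + 159 \cdot 9 \cdot 81\right) = 44966 + \left(21 - 7040 + 159 \cdot 729\right) = 44966 + \left(21 - 7040 + 115911\right) = 44966 + 108892 = 153858$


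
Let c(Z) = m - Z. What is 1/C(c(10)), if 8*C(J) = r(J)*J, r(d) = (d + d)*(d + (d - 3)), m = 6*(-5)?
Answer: -1/33200 ≈ -3.0120e-5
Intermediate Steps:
m = -30
c(Z) = -30 - Z
r(d) = 2*d*(-3 + 2*d) (r(d) = (2*d)*(d + (-3 + d)) = (2*d)*(-3 + 2*d) = 2*d*(-3 + 2*d))
C(J) = J**2*(-3 + 2*J)/4 (C(J) = ((2*J*(-3 + 2*J))*J)/8 = (2*J**2*(-3 + 2*J))/8 = J**2*(-3 + 2*J)/4)
1/C(c(10)) = 1/((-30 - 1*10)**2*(-3 + 2*(-30 - 1*10))/4) = 1/((-30 - 10)**2*(-3 + 2*(-30 - 10))/4) = 1/((1/4)*(-40)**2*(-3 + 2*(-40))) = 1/((1/4)*1600*(-3 - 80)) = 1/((1/4)*1600*(-83)) = 1/(-33200) = -1/33200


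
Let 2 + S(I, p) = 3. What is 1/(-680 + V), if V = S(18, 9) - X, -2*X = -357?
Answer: -2/1715 ≈ -0.0011662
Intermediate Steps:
X = 357/2 (X = -½*(-357) = 357/2 ≈ 178.50)
S(I, p) = 1 (S(I, p) = -2 + 3 = 1)
V = -355/2 (V = 1 - 1*357/2 = 1 - 357/2 = -355/2 ≈ -177.50)
1/(-680 + V) = 1/(-680 - 355/2) = 1/(-1715/2) = -2/1715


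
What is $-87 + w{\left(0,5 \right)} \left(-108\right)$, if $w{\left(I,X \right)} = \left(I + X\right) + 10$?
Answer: $-1707$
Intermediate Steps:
$w{\left(I,X \right)} = 10 + I + X$
$-87 + w{\left(0,5 \right)} \left(-108\right) = -87 + \left(10 + 0 + 5\right) \left(-108\right) = -87 + 15 \left(-108\right) = -87 - 1620 = -1707$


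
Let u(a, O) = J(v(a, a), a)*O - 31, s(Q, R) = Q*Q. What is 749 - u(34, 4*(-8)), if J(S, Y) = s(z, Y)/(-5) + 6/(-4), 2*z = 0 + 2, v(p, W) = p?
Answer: 3628/5 ≈ 725.60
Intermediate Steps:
z = 1 (z = (0 + 2)/2 = (½)*2 = 1)
s(Q, R) = Q²
J(S, Y) = -17/10 (J(S, Y) = 1²/(-5) + 6/(-4) = 1*(-⅕) + 6*(-¼) = -⅕ - 3/2 = -17/10)
u(a, O) = -31 - 17*O/10 (u(a, O) = -17*O/10 - 31 = -31 - 17*O/10)
749 - u(34, 4*(-8)) = 749 - (-31 - 34*(-8)/5) = 749 - (-31 - 17/10*(-32)) = 749 - (-31 + 272/5) = 749 - 1*117/5 = 749 - 117/5 = 3628/5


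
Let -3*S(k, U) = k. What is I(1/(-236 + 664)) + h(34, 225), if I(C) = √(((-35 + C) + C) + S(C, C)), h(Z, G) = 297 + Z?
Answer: 331 + I*√14424135/642 ≈ 331.0 + 5.9157*I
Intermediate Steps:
S(k, U) = -k/3
I(C) = √(-35 + 5*C/3) (I(C) = √(((-35 + C) + C) - C/3) = √((-35 + 2*C) - C/3) = √(-35 + 5*C/3))
I(1/(-236 + 664)) + h(34, 225) = √(-315 + 15/(-236 + 664))/3 + (297 + 34) = √(-315 + 15/428)/3 + 331 = √(-134805/428)/3 + 331 = (I*√14424135/214)/3 + 331 = I*√14424135/642 + 331 = 331 + I*√14424135/642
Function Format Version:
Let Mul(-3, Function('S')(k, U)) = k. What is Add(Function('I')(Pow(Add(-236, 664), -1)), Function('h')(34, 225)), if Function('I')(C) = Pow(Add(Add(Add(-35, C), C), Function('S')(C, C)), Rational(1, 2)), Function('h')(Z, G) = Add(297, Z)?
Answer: Add(331, Mul(Rational(1, 642), I, Pow(14424135, Rational(1, 2)))) ≈ Add(331.00, Mul(5.9157, I))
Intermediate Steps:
Function('S')(k, U) = Mul(Rational(-1, 3), k)
Function('I')(C) = Pow(Add(-35, Mul(Rational(5, 3), C)), Rational(1, 2)) (Function('I')(C) = Pow(Add(Add(Add(-35, C), C), Mul(Rational(-1, 3), C)), Rational(1, 2)) = Pow(Add(Add(-35, Mul(2, C)), Mul(Rational(-1, 3), C)), Rational(1, 2)) = Pow(Add(-35, Mul(Rational(5, 3), C)), Rational(1, 2)))
Add(Function('I')(Pow(Add(-236, 664), -1)), Function('h')(34, 225)) = Add(Mul(Rational(1, 3), Pow(Add(-315, Mul(15, Pow(Add(-236, 664), -1))), Rational(1, 2))), Add(297, 34)) = Add(Mul(Rational(1, 3), Pow(Add(-315, Mul(15, Pow(428, -1))), Rational(1, 2))), 331) = Add(Mul(Rational(1, 3), Pow(Add(-315, Mul(15, Rational(1, 428))), Rational(1, 2))), 331) = Add(Mul(Rational(1, 3), Pow(Add(-315, Rational(15, 428)), Rational(1, 2))), 331) = Add(Mul(Rational(1, 3), Pow(Rational(-134805, 428), Rational(1, 2))), 331) = Add(Mul(Rational(1, 3), Mul(Rational(1, 214), I, Pow(14424135, Rational(1, 2)))), 331) = Add(Mul(Rational(1, 642), I, Pow(14424135, Rational(1, 2))), 331) = Add(331, Mul(Rational(1, 642), I, Pow(14424135, Rational(1, 2))))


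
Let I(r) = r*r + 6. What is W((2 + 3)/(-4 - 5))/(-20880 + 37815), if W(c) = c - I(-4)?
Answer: -203/152415 ≈ -0.0013319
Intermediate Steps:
I(r) = 6 + r**2 (I(r) = r**2 + 6 = 6 + r**2)
W(c) = -22 + c (W(c) = c - (6 + (-4)**2) = c - (6 + 16) = c - 1*22 = c - 22 = -22 + c)
W((2 + 3)/(-4 - 5))/(-20880 + 37815) = (-22 + (2 + 3)/(-4 - 5))/(-20880 + 37815) = (-22 + 5/(-9))/16935 = (-22 + 5*(-1/9))*(1/16935) = (-22 - 5/9)*(1/16935) = -203/9*1/16935 = -203/152415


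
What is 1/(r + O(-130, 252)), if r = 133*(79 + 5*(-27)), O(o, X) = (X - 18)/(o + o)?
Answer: -10/74489 ≈ -0.00013425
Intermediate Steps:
O(o, X) = (-18 + X)/(2*o) (O(o, X) = (-18 + X)/((2*o)) = (-18 + X)*(1/(2*o)) = (-18 + X)/(2*o))
r = -7448 (r = 133*(79 - 135) = 133*(-56) = -7448)
1/(r + O(-130, 252)) = 1/(-7448 + (½)*(-18 + 252)/(-130)) = 1/(-7448 + (½)*(-1/130)*234) = 1/(-7448 - 9/10) = 1/(-74489/10) = -10/74489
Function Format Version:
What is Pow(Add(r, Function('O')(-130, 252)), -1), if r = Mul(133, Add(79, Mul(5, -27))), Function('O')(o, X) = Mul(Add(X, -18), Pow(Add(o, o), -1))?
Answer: Rational(-10, 74489) ≈ -0.00013425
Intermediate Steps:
Function('O')(o, X) = Mul(Rational(1, 2), Pow(o, -1), Add(-18, X)) (Function('O')(o, X) = Mul(Add(-18, X), Pow(Mul(2, o), -1)) = Mul(Add(-18, X), Mul(Rational(1, 2), Pow(o, -1))) = Mul(Rational(1, 2), Pow(o, -1), Add(-18, X)))
r = -7448 (r = Mul(133, Add(79, -135)) = Mul(133, -56) = -7448)
Pow(Add(r, Function('O')(-130, 252)), -1) = Pow(Add(-7448, Mul(Rational(1, 2), Pow(-130, -1), Add(-18, 252))), -1) = Pow(Add(-7448, Mul(Rational(1, 2), Rational(-1, 130), 234)), -1) = Pow(Add(-7448, Rational(-9, 10)), -1) = Pow(Rational(-74489, 10), -1) = Rational(-10, 74489)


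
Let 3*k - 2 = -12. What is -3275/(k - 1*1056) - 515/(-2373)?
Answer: 3564485/1077342 ≈ 3.3086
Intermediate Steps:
k = -10/3 (k = 2/3 + (1/3)*(-12) = 2/3 - 4 = -10/3 ≈ -3.3333)
-3275/(k - 1*1056) - 515/(-2373) = -3275/(-10/3 - 1*1056) - 515/(-2373) = -3275/(-10/3 - 1056) - 515*(-1/2373) = -3275/(-3178/3) + 515/2373 = -3275*(-3/3178) + 515/2373 = 9825/3178 + 515/2373 = 3564485/1077342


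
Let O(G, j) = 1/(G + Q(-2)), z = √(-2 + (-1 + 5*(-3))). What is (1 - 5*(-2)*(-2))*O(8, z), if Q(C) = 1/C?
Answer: -38/15 ≈ -2.5333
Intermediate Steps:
z = 3*I*√2 (z = √(-2 + (-1 - 15)) = √(-2 - 16) = √(-18) = 3*I*√2 ≈ 4.2426*I)
O(G, j) = 1/(-½ + G) (O(G, j) = 1/(G + 1/(-2)) = 1/(G - ½) = 1/(-½ + G))
(1 - 5*(-2)*(-2))*O(8, z) = (1 - 5*(-2)*(-2))*(2/(-1 + 2*8)) = (1 - (-10)*(-2))*(2/(-1 + 16)) = (1 - 1*20)*(2/15) = (1 - 20)*(2*(1/15)) = -19*2/15 = -38/15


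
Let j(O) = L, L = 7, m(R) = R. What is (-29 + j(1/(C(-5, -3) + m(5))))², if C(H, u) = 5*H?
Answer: 484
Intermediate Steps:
j(O) = 7
(-29 + j(1/(C(-5, -3) + m(5))))² = (-29 + 7)² = (-22)² = 484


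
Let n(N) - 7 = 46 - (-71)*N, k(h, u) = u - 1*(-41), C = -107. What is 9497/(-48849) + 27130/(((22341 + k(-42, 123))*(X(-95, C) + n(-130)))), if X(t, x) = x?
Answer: -198559445411/1020633518058 ≈ -0.19455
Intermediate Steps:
k(h, u) = 41 + u (k(h, u) = u + 41 = 41 + u)
n(N) = 53 + 71*N (n(N) = 7 + (46 - (-71)*N) = 7 + (46 + 71*N) = 53 + 71*N)
9497/(-48849) + 27130/(((22341 + k(-42, 123))*(X(-95, C) + n(-130)))) = 9497/(-48849) + 27130/(((22341 + (41 + 123))*(-107 + (53 + 71*(-130))))) = 9497*(-1/48849) + 27130/(((22341 + 164)*(-107 + (53 - 9230)))) = -9497/48849 + 27130/((22505*(-107 - 9177))) = -9497/48849 + 27130/((22505*(-9284))) = -9497/48849 + 27130/(-208936420) = -9497/48849 + 27130*(-1/208936420) = -9497/48849 - 2713/20893642 = -198559445411/1020633518058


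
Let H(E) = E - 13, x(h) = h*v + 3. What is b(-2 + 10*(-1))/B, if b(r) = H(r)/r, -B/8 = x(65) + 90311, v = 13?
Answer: -25/8751264 ≈ -2.8567e-6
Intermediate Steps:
x(h) = 3 + 13*h (x(h) = h*13 + 3 = 13*h + 3 = 3 + 13*h)
H(E) = -13 + E
B = -729272 (B = -8*((3 + 13*65) + 90311) = -8*((3 + 845) + 90311) = -8*(848 + 90311) = -8*91159 = -729272)
b(r) = (-13 + r)/r
b(-2 + 10*(-1))/B = ((-13 + (-2 + 10*(-1)))/(-2 + 10*(-1)))/(-729272) = ((-13 + (-2 - 10))/(-2 - 10))*(-1/729272) = ((-13 - 12)/(-12))*(-1/729272) = -1/12*(-25)*(-1/729272) = (25/12)*(-1/729272) = -25/8751264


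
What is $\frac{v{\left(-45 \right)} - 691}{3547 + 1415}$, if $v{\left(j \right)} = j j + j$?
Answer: $\frac{1289}{4962} \approx 0.25977$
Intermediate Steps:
$v{\left(j \right)} = j + j^{2}$ ($v{\left(j \right)} = j^{2} + j = j + j^{2}$)
$\frac{v{\left(-45 \right)} - 691}{3547 + 1415} = \frac{- 45 \left(1 - 45\right) - 691}{3547 + 1415} = \frac{\left(-45\right) \left(-44\right) - 691}{4962} = \left(1980 - 691\right) \frac{1}{4962} = 1289 \cdot \frac{1}{4962} = \frac{1289}{4962}$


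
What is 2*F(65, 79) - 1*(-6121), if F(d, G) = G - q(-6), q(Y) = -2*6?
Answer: 6303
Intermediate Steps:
q(Y) = -12
F(d, G) = 12 + G (F(d, G) = G - 1*(-12) = G + 12 = 12 + G)
2*F(65, 79) - 1*(-6121) = 2*(12 + 79) - 1*(-6121) = 2*91 + 6121 = 182 + 6121 = 6303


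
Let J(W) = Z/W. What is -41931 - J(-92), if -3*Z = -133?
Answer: -11572823/276 ≈ -41931.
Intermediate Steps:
Z = 133/3 (Z = -⅓*(-133) = 133/3 ≈ 44.333)
J(W) = 133/(3*W)
-41931 - J(-92) = -41931 - 133/(3*(-92)) = -41931 - 133*(-1)/(3*92) = -41931 - 1*(-133/276) = -41931 + 133/276 = -11572823/276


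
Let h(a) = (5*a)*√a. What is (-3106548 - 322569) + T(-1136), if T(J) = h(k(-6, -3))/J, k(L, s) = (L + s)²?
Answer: -3895480557/1136 ≈ -3.4291e+6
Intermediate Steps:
h(a) = 5*a^(3/2)
T(J) = 3645/J (T(J) = (5*((-6 - 3)²)^(3/2))/J = (5*((-9)²)^(3/2))/J = (5*81^(3/2))/J = (5*729)/J = 3645/J)
(-3106548 - 322569) + T(-1136) = (-3106548 - 322569) + 3645/(-1136) = -3429117 + 3645*(-1/1136) = -3429117 - 3645/1136 = -3895480557/1136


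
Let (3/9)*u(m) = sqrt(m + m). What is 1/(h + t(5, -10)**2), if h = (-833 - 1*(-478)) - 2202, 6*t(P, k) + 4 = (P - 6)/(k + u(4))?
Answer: -32070352/81991986353 + 544*sqrt(2)/81991986353 ≈ -0.00039113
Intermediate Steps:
u(m) = 3*sqrt(2)*sqrt(m) (u(m) = 3*sqrt(m + m) = 3*sqrt(2*m) = 3*(sqrt(2)*sqrt(m)) = 3*sqrt(2)*sqrt(m))
t(P, k) = -2/3 + (-6 + P)/(6*(k + 6*sqrt(2))) (t(P, k) = -2/3 + ((P - 6)/(k + 3*sqrt(2)*sqrt(4)))/6 = -2/3 + ((-6 + P)/(k + 3*sqrt(2)*2))/6 = -2/3 + ((-6 + P)/(k + 6*sqrt(2)))/6 = -2/3 + (-6 + P)/(6*(k + 6*sqrt(2))))
h = -2557 (h = (-833 + 478) - 2202 = -355 - 2202 = -2557)
1/(h + t(5, -10)**2) = 1/(-2557 + ((-6 + 5 - 24*sqrt(2) - 4*(-10))/(6*(-10 + 6*sqrt(2))))**2) = 1/(-2557 + ((-6 + 5 - 24*sqrt(2) + 40)/(6*(-10 + 6*sqrt(2))))**2) = 1/(-2557 + ((39 - 24*sqrt(2))/(6*(-10 + 6*sqrt(2))))**2) = 1/(-2557 + (39 - 24*sqrt(2))**2/(36*(-10 + 6*sqrt(2))**2))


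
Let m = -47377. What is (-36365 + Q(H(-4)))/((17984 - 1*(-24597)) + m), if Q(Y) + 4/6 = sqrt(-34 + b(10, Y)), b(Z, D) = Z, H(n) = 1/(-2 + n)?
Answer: 109097/14388 - I*sqrt(6)/2398 ≈ 7.5825 - 0.0010215*I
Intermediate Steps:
Q(Y) = -2/3 + 2*I*sqrt(6) (Q(Y) = -2/3 + sqrt(-34 + 10) = -2/3 + sqrt(-24) = -2/3 + 2*I*sqrt(6))
(-36365 + Q(H(-4)))/((17984 - 1*(-24597)) + m) = (-36365 + (-2/3 + 2*I*sqrt(6)))/((17984 - 1*(-24597)) - 47377) = (-109097/3 + 2*I*sqrt(6))/((17984 + 24597) - 47377) = (-109097/3 + 2*I*sqrt(6))/(42581 - 47377) = (-109097/3 + 2*I*sqrt(6))/(-4796) = (-109097/3 + 2*I*sqrt(6))*(-1/4796) = 109097/14388 - I*sqrt(6)/2398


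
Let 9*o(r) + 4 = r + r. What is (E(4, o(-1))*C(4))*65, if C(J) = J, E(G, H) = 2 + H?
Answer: 1040/3 ≈ 346.67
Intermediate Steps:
o(r) = -4/9 + 2*r/9 (o(r) = -4/9 + (r + r)/9 = -4/9 + (2*r)/9 = -4/9 + 2*r/9)
(E(4, o(-1))*C(4))*65 = ((2 + (-4/9 + (2/9)*(-1)))*4)*65 = ((2 + (-4/9 - 2/9))*4)*65 = ((2 - ⅔)*4)*65 = ((4/3)*4)*65 = (16/3)*65 = 1040/3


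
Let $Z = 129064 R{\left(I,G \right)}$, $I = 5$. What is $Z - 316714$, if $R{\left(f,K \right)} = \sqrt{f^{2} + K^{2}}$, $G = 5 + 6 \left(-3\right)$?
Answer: $-316714 + 129064 \sqrt{194} \approx 1.4809 \cdot 10^{6}$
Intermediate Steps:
$G = -13$ ($G = 5 - 18 = -13$)
$R{\left(f,K \right)} = \sqrt{K^{2} + f^{2}}$
$Z = 129064 \sqrt{194}$ ($Z = 129064 \sqrt{\left(-13\right)^{2} + 5^{2}} = 129064 \sqrt{169 + 25} = 129064 \sqrt{194} \approx 1.7977 \cdot 10^{6}$)
$Z - 316714 = 129064 \sqrt{194} - 316714 = -316714 + 129064 \sqrt{194}$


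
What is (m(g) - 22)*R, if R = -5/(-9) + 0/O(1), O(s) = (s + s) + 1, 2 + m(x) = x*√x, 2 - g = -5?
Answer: -40/3 + 35*√7/9 ≈ -3.0443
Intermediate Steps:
g = 7 (g = 2 - 1*(-5) = 2 + 5 = 7)
m(x) = -2 + x^(3/2) (m(x) = -2 + x*√x = -2 + x^(3/2))
O(s) = 1 + 2*s (O(s) = 2*s + 1 = 1 + 2*s)
R = 5/9 (R = -5/(-9) + 0/(1 + 2*1) = -5*(-⅑) + 0/(1 + 2) = 5/9 + 0/3 = 5/9 + 0*(⅓) = 5/9 + 0 = 5/9 ≈ 0.55556)
(m(g) - 22)*R = ((-2 + 7^(3/2)) - 22)*(5/9) = ((-2 + 7*√7) - 22)*(5/9) = (-24 + 7*√7)*(5/9) = -40/3 + 35*√7/9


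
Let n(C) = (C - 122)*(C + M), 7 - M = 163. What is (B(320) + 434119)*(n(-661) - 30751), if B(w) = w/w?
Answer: 264361715200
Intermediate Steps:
M = -156 (M = 7 - 1*163 = 7 - 163 = -156)
B(w) = 1
n(C) = (-156 + C)*(-122 + C) (n(C) = (C - 122)*(C - 156) = (-122 + C)*(-156 + C) = (-156 + C)*(-122 + C))
(B(320) + 434119)*(n(-661) - 30751) = (1 + 434119)*((19032 + (-661)**2 - 278*(-661)) - 30751) = 434120*((19032 + 436921 + 183758) - 30751) = 434120*(639711 - 30751) = 434120*608960 = 264361715200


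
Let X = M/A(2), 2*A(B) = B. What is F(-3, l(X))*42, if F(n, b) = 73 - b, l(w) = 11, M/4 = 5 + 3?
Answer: 2604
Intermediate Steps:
A(B) = B/2
M = 32 (M = 4*(5 + 3) = 4*8 = 32)
X = 32 (X = 32/(((1/2)*2)) = 32/1 = 32*1 = 32)
F(-3, l(X))*42 = (73 - 1*11)*42 = (73 - 11)*42 = 62*42 = 2604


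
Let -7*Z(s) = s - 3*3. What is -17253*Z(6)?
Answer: -51759/7 ≈ -7394.1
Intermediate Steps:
Z(s) = 9/7 - s/7 (Z(s) = -(s - 3*3)/7 = -(s - 9)/7 = -(-9 + s)/7 = 9/7 - s/7)
-17253*Z(6) = -17253*(9/7 - ⅐*6) = -17253*(9/7 - 6/7) = -17253*3/7 = -51759/7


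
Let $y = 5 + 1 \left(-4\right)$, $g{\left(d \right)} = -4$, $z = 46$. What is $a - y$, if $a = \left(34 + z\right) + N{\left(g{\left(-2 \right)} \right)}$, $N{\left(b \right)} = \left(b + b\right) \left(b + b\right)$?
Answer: $143$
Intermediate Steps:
$N{\left(b \right)} = 4 b^{2}$ ($N{\left(b \right)} = 2 b 2 b = 4 b^{2}$)
$a = 144$ ($a = \left(34 + 46\right) + 4 \left(-4\right)^{2} = 80 + 4 \cdot 16 = 80 + 64 = 144$)
$y = 1$ ($y = 5 - 4 = 1$)
$a - y = 144 - 1 = 143$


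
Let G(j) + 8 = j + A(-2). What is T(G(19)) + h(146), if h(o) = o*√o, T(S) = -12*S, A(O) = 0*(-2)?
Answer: -132 + 146*√146 ≈ 1632.1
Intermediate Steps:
A(O) = 0
G(j) = -8 + j (G(j) = -8 + (j + 0) = -8 + j)
h(o) = o^(3/2)
T(G(19)) + h(146) = -12*(-8 + 19) + 146^(3/2) = -12*11 + 146*√146 = -132 + 146*√146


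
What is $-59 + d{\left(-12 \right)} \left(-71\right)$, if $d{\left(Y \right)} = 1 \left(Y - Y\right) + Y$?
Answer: $793$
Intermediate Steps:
$d{\left(Y \right)} = Y$ ($d{\left(Y \right)} = 1 \cdot 0 + Y = 0 + Y = Y$)
$-59 + d{\left(-12 \right)} \left(-71\right) = -59 - -852 = -59 + 852 = 793$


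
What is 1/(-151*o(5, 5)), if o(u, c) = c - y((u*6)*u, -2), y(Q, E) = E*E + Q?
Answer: 1/22499 ≈ 4.4446e-5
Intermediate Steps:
y(Q, E) = Q + E**2 (y(Q, E) = E**2 + Q = Q + E**2)
o(u, c) = -4 + c - 6*u**2 (o(u, c) = c - ((u*6)*u + (-2)**2) = c - ((6*u)*u + 4) = c - (6*u**2 + 4) = c - (4 + 6*u**2) = c + (-4 - 6*u**2) = -4 + c - 6*u**2)
1/(-151*o(5, 5)) = 1/(-151*(-4 + 5 - 6*5**2)) = 1/(-151*(-4 + 5 - 6*25)) = 1/(-151*(-4 + 5 - 150)) = 1/(-151*(-149)) = 1/22499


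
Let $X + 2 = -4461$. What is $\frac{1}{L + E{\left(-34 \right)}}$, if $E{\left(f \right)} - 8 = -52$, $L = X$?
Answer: $- \frac{1}{4507} \approx -0.00022188$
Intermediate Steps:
$X = -4463$ ($X = -2 - 4461 = -4463$)
$L = -4463$
$E{\left(f \right)} = -44$ ($E{\left(f \right)} = 8 - 52 = -44$)
$\frac{1}{L + E{\left(-34 \right)}} = \frac{1}{-4463 - 44} = \frac{1}{-4507} = - \frac{1}{4507}$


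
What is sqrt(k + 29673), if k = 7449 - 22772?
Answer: 5*sqrt(574) ≈ 119.79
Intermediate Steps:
k = -15323
sqrt(k + 29673) = sqrt(-15323 + 29673) = sqrt(14350) = 5*sqrt(574)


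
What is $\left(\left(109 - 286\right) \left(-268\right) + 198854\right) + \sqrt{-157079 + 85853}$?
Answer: $246290 + 3 i \sqrt{7914} \approx 2.4629 \cdot 10^{5} + 266.88 i$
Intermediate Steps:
$\left(\left(109 - 286\right) \left(-268\right) + 198854\right) + \sqrt{-157079 + 85853} = \left(\left(-177\right) \left(-268\right) + 198854\right) + \sqrt{-71226} = \left(47436 + 198854\right) + 3 i \sqrt{7914} = 246290 + 3 i \sqrt{7914}$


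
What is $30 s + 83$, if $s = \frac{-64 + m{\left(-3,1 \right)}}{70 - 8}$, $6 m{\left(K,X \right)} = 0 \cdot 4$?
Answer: $\frac{1613}{31} \approx 52.032$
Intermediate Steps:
$m{\left(K,X \right)} = 0$ ($m{\left(K,X \right)} = \frac{0 \cdot 4}{6} = \frac{1}{6} \cdot 0 = 0$)
$s = - \frac{32}{31}$ ($s = \frac{-64 + 0}{70 - 8} = - \frac{64}{62} = \left(-64\right) \frac{1}{62} = - \frac{32}{31} \approx -1.0323$)
$30 s + 83 = 30 \left(- \frac{32}{31}\right) + 83 = - \frac{960}{31} + 83 = \frac{1613}{31}$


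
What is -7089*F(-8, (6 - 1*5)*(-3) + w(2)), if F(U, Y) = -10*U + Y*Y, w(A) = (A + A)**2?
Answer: -1765161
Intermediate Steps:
w(A) = 4*A**2 (w(A) = (2*A)**2 = 4*A**2)
F(U, Y) = Y**2 - 10*U (F(U, Y) = -10*U + Y**2 = Y**2 - 10*U)
-7089*F(-8, (6 - 1*5)*(-3) + w(2)) = -7089*(((6 - 1*5)*(-3) + 4*2**2)**2 - 10*(-8)) = -7089*(((6 - 5)*(-3) + 4*4)**2 + 80) = -7089*((1*(-3) + 16)**2 + 80) = -7089*((-3 + 16)**2 + 80) = -7089*(13**2 + 80) = -7089*(169 + 80) = -7089*249 = -1765161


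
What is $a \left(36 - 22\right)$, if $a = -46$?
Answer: $-644$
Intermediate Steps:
$a \left(36 - 22\right) = - 46 \left(36 - 22\right) = \left(-46\right) 14 = -644$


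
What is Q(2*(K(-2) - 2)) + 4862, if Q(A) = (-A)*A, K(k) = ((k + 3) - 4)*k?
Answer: 4798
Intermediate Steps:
K(k) = k*(-1 + k) (K(k) = ((3 + k) - 4)*k = (-1 + k)*k = k*(-1 + k))
Q(A) = -A²
Q(2*(K(-2) - 2)) + 4862 = -(2*(-2*(-1 - 2) - 2))² + 4862 = -(2*(-2*(-3) - 2))² + 4862 = -(2*(6 - 2))² + 4862 = -(2*4)² + 4862 = -1*8² + 4862 = -1*64 + 4862 = -64 + 4862 = 4798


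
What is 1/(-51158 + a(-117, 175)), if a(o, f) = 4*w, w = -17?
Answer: -1/51226 ≈ -1.9521e-5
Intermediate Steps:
a(o, f) = -68 (a(o, f) = 4*(-17) = -68)
1/(-51158 + a(-117, 175)) = 1/(-51158 - 68) = 1/(-51226) = -1/51226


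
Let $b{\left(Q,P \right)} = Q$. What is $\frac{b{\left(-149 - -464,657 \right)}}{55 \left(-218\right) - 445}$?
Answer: $- \frac{21}{829} \approx -0.025332$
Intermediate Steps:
$\frac{b{\left(-149 - -464,657 \right)}}{55 \left(-218\right) - 445} = \frac{-149 - -464}{55 \left(-218\right) - 445} = \frac{-149 + 464}{-11990 - 445} = \frac{315}{-12435} = 315 \left(- \frac{1}{12435}\right) = - \frac{21}{829}$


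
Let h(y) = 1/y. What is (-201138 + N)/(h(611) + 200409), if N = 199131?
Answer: -1226277/122449900 ≈ -0.010015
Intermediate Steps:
(-201138 + N)/(h(611) + 200409) = (-201138 + 199131)/(1/611 + 200409) = -2007/(1/611 + 200409) = -2007/122449900/611 = -2007*611/122449900 = -1226277/122449900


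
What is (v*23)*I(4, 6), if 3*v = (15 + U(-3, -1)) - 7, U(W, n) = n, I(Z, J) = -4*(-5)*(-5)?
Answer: -16100/3 ≈ -5366.7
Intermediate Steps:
I(Z, J) = -100 (I(Z, J) = 20*(-5) = -100)
v = 7/3 (v = ((15 - 1) - 7)/3 = (14 - 7)/3 = (⅓)*7 = 7/3 ≈ 2.3333)
(v*23)*I(4, 6) = ((7/3)*23)*(-100) = (161/3)*(-100) = -16100/3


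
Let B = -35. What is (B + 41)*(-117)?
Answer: -702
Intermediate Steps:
(B + 41)*(-117) = (-35 + 41)*(-117) = 6*(-117) = -702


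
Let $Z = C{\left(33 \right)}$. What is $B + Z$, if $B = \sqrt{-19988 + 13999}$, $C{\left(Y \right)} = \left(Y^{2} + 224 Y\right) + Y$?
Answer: $8514 + i \sqrt{5989} \approx 8514.0 + 77.389 i$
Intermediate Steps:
$C{\left(Y \right)} = Y^{2} + 225 Y$
$Z = 8514$ ($Z = 33 \left(225 + 33\right) = 33 \cdot 258 = 8514$)
$B = i \sqrt{5989}$ ($B = \sqrt{-5989} = i \sqrt{5989} \approx 77.389 i$)
$B + Z = i \sqrt{5989} + 8514 = 8514 + i \sqrt{5989}$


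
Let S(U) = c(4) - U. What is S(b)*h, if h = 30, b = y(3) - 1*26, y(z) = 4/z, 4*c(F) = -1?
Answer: 1465/2 ≈ 732.50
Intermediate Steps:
c(F) = -¼ (c(F) = (¼)*(-1) = -¼)
b = -74/3 (b = 4/3 - 1*26 = 4*(⅓) - 26 = 4/3 - 26 = -74/3 ≈ -24.667)
S(U) = -¼ - U
S(b)*h = (-¼ - 1*(-74/3))*30 = (-¼ + 74/3)*30 = (293/12)*30 = 1465/2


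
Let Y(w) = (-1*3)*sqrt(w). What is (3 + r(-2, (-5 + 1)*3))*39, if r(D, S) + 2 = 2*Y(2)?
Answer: 39 - 234*sqrt(2) ≈ -291.93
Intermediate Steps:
Y(w) = -3*sqrt(w)
r(D, S) = -2 - 6*sqrt(2) (r(D, S) = -2 + 2*(-3*sqrt(2)) = -2 - 6*sqrt(2))
(3 + r(-2, (-5 + 1)*3))*39 = (3 + (-2 - 6*sqrt(2)))*39 = (1 - 6*sqrt(2))*39 = 39 - 234*sqrt(2)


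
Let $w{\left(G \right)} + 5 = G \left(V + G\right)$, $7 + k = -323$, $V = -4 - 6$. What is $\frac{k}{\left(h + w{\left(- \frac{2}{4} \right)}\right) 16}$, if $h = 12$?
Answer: $- \frac{165}{98} \approx -1.6837$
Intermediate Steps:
$V = -10$ ($V = -4 - 6 = -10$)
$k = -330$ ($k = -7 - 323 = -330$)
$w{\left(G \right)} = -5 + G \left(-10 + G\right)$
$\frac{k}{\left(h + w{\left(- \frac{2}{4} \right)}\right) 16} = - \frac{330}{\left(12 - \left(5 - \frac{1}{4} + 10 \left(-2\right) \frac{1}{4}\right)\right) 16} = - \frac{330}{\left(12 - - \frac{1}{4}\right) 16} = - \frac{330}{\left(12 + \left(-5 + \frac{1}{4} + 5\right)\right) 16} = - \frac{330}{\left(12 + \frac{1}{4}\right) 16} = - \frac{330}{\frac{49}{4} \cdot 16} = - \frac{330}{196} = \left(-330\right) \frac{1}{196} = - \frac{165}{98}$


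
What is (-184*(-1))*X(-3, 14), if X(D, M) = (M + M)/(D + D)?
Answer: -2576/3 ≈ -858.67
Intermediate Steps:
X(D, M) = M/D (X(D, M) = (2*M)/((2*D)) = (2*M)*(1/(2*D)) = M/D)
(-184*(-1))*X(-3, 14) = (-184*(-1))*(14/(-3)) = 184*(14*(-1/3)) = 184*(-14/3) = -2576/3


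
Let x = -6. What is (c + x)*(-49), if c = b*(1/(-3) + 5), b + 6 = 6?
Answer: 294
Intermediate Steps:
b = 0 (b = -6 + 6 = 0)
c = 0 (c = 0*(1/(-3) + 5) = 0*(-⅓ + 5) = 0*(14/3) = 0)
(c + x)*(-49) = (0 - 6)*(-49) = -6*(-49) = 294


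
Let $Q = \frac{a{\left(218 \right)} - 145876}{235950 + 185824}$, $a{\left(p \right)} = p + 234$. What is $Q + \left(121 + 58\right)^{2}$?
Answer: $\frac{6756957655}{210887} \approx 32041.0$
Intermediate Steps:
$a{\left(p \right)} = 234 + p$
$Q = - \frac{72712}{210887}$ ($Q = \frac{\left(234 + 218\right) - 145876}{235950 + 185824} = \frac{452 - 145876}{421774} = \left(-145424\right) \frac{1}{421774} = - \frac{72712}{210887} \approx -0.34479$)
$Q + \left(121 + 58\right)^{2} = - \frac{72712}{210887} + \left(121 + 58\right)^{2} = - \frac{72712}{210887} + 179^{2} = - \frac{72712}{210887} + 32041 = \frac{6756957655}{210887}$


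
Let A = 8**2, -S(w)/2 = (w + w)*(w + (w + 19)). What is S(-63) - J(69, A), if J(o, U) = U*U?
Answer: -31060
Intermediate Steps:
S(w) = -4*w*(19 + 2*w) (S(w) = -2*(w + w)*(w + (w + 19)) = -2*2*w*(w + (19 + w)) = -2*2*w*(19 + 2*w) = -4*w*(19 + 2*w))
A = 64
J(o, U) = U**2
S(-63) - J(69, A) = -4*(-63)*(19 + 2*(-63)) - 1*64**2 = -4*(-63)*(19 - 126) - 1*4096 = -4*(-63)*(-107) - 4096 = -26964 - 4096 = -31060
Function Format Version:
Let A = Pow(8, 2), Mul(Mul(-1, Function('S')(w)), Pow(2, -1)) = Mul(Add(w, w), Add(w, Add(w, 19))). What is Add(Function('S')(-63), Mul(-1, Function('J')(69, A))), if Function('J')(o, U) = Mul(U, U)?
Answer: -31060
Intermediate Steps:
Function('S')(w) = Mul(-4, w, Add(19, Mul(2, w))) (Function('S')(w) = Mul(-2, Mul(Add(w, w), Add(w, Add(w, 19)))) = Mul(-2, Mul(Mul(2, w), Add(w, Add(19, w)))) = Mul(-2, Mul(Mul(2, w), Add(19, Mul(2, w)))) = Mul(-2, Mul(2, w, Add(19, Mul(2, w)))) = Mul(-4, w, Add(19, Mul(2, w))))
A = 64
Function('J')(o, U) = Pow(U, 2)
Add(Function('S')(-63), Mul(-1, Function('J')(69, A))) = Add(Mul(-4, -63, Add(19, Mul(2, -63))), Mul(-1, Pow(64, 2))) = Add(Mul(-4, -63, Add(19, -126)), Mul(-1, 4096)) = Add(Mul(-4, -63, -107), -4096) = Add(-26964, -4096) = -31060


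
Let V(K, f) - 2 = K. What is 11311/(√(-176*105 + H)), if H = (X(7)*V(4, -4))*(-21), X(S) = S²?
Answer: -11311*I*√24654/24654 ≈ -72.037*I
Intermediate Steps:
V(K, f) = 2 + K
H = -6174 (H = (7²*(2 + 4))*(-21) = (49*6)*(-21) = 294*(-21) = -6174)
11311/(√(-176*105 + H)) = 11311/(√(-176*105 - 6174)) = 11311/(√(-18480 - 6174)) = 11311/(√(-24654)) = 11311/((I*√24654)) = 11311*(-I*√24654/24654) = -11311*I*√24654/24654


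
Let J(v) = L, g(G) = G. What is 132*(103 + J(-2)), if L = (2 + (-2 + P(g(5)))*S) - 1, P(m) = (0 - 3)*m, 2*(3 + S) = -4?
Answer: 24948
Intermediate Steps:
S = -5 (S = -3 + (½)*(-4) = -3 - 2 = -5)
P(m) = -3*m
L = 86 (L = (2 + (-2 - 3*5)*(-5)) - 1 = (2 + (-2 - 15)*(-5)) - 1 = (2 - 17*(-5)) - 1 = (2 + 85) - 1 = 87 - 1 = 86)
J(v) = 86
132*(103 + J(-2)) = 132*(103 + 86) = 132*189 = 24948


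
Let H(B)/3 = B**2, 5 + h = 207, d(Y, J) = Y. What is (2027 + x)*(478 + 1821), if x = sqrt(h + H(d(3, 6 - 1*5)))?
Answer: 4660073 + 2299*sqrt(229) ≈ 4.6949e+6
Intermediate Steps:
h = 202 (h = -5 + 207 = 202)
H(B) = 3*B**2
x = sqrt(229) (x = sqrt(202 + 3*3**2) = sqrt(202 + 3*9) = sqrt(202 + 27) = sqrt(229) ≈ 15.133)
(2027 + x)*(478 + 1821) = (2027 + sqrt(229))*(478 + 1821) = (2027 + sqrt(229))*2299 = 4660073 + 2299*sqrt(229)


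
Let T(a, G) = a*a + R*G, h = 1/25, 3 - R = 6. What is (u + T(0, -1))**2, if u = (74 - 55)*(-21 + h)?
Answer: 97634161/625 ≈ 1.5621e+5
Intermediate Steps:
R = -3 (R = 3 - 1*6 = 3 - 6 = -3)
h = 1/25 ≈ 0.040000
T(a, G) = a**2 - 3*G (T(a, G) = a*a - 3*G = a**2 - 3*G)
u = -9956/25 (u = (74 - 55)*(-21 + 1/25) = 19*(-524/25) = -9956/25 ≈ -398.24)
(u + T(0, -1))**2 = (-9956/25 + (0**2 - 3*(-1)))**2 = (-9956/25 + (0 + 3))**2 = (-9956/25 + 3)**2 = (-9881/25)**2 = 97634161/625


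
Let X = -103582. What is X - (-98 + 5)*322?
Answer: -73636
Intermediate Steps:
X - (-98 + 5)*322 = -103582 - (-98 + 5)*322 = -103582 - (-93)*322 = -103582 - 1*(-29946) = -103582 + 29946 = -73636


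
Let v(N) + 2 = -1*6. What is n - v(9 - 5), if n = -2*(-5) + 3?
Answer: 21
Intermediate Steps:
v(N) = -8 (v(N) = -2 - 1*6 = -2 - 6 = -8)
n = 13 (n = 10 + 3 = 13)
n - v(9 - 5) = 13 - 1*(-8) = 13 + 8 = 21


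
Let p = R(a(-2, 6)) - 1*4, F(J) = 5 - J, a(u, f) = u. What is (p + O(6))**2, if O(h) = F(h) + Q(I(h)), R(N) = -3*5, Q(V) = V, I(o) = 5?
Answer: 225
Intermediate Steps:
R(N) = -15
O(h) = 10 - h (O(h) = (5 - h) + 5 = 10 - h)
p = -19 (p = -15 - 1*4 = -15 - 4 = -19)
(p + O(6))**2 = (-19 + (10 - 1*6))**2 = (-19 + (10 - 6))**2 = (-19 + 4)**2 = (-15)**2 = 225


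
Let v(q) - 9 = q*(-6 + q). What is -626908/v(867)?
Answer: -156727/186624 ≈ -0.83980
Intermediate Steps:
v(q) = 9 + q*(-6 + q)
-626908/v(867) = -626908/(9 + 867**2 - 6*867) = -626908/(9 + 751689 - 5202) = -626908/746496 = -626908*1/746496 = -156727/186624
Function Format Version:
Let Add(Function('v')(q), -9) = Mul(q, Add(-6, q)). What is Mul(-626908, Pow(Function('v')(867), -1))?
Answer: Rational(-156727, 186624) ≈ -0.83980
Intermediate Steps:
Function('v')(q) = Add(9, Mul(q, Add(-6, q)))
Mul(-626908, Pow(Function('v')(867), -1)) = Mul(-626908, Pow(Add(9, Pow(867, 2), Mul(-6, 867)), -1)) = Mul(-626908, Pow(Add(9, 751689, -5202), -1)) = Mul(-626908, Pow(746496, -1)) = Mul(-626908, Rational(1, 746496)) = Rational(-156727, 186624)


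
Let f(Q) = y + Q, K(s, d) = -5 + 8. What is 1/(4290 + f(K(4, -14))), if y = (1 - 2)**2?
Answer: 1/4294 ≈ 0.00023288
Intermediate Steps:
y = 1 (y = (-1)**2 = 1)
K(s, d) = 3
f(Q) = 1 + Q
1/(4290 + f(K(4, -14))) = 1/(4290 + (1 + 3)) = 1/(4290 + 4) = 1/4294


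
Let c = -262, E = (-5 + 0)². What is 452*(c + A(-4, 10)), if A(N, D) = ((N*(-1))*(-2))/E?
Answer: -2964216/25 ≈ -1.1857e+5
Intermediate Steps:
E = 25 (E = (-5)² = 25)
A(N, D) = 2*N/25 (A(N, D) = ((N*(-1))*(-2))/25 = (-N*(-2))*(1/25) = (2*N)*(1/25) = 2*N/25)
452*(c + A(-4, 10)) = 452*(-262 + (2/25)*(-4)) = 452*(-262 - 8/25) = 452*(-6558/25) = -2964216/25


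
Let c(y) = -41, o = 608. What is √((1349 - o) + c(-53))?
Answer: 10*√7 ≈ 26.458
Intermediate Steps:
√((1349 - o) + c(-53)) = √((1349 - 1*608) - 41) = √((1349 - 608) - 41) = √(741 - 41) = √700 = 10*√7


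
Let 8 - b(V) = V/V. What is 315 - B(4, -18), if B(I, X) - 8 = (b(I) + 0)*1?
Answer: 300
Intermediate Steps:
b(V) = 7 (b(V) = 8 - V/V = 8 - 1*1 = 8 - 1 = 7)
B(I, X) = 15 (B(I, X) = 8 + (7 + 0)*1 = 8 + 7*1 = 8 + 7 = 15)
315 - B(4, -18) = 315 - 1*15 = 315 - 15 = 300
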